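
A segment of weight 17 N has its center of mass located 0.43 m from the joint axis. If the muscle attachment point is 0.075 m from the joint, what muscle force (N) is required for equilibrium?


F_muscle = W * d_load / d_muscle
F_muscle = 17 * 0.43 / 0.075
Numerator = 7.3100
F_muscle = 97.4667


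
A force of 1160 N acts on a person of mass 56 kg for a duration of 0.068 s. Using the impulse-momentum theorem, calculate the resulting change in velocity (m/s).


J = F * dt = 1160 * 0.068 = 78.8800 N*s
delta_v = J / m
delta_v = 78.8800 / 56
delta_v = 1.4086


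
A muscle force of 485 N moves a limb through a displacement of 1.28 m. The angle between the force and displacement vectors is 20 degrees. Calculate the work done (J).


W = F * d * cos(theta)
theta = 20 deg = 0.3491 rad
cos(theta) = 0.9397
W = 485 * 1.28 * 0.9397
W = 583.3612


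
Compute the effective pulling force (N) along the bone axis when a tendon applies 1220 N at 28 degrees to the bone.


F_eff = F_tendon * cos(theta)
theta = 28 deg = 0.4887 rad
cos(theta) = 0.8829
F_eff = 1220 * 0.8829
F_eff = 1077.1961


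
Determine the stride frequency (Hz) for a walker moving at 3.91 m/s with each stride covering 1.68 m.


f = v / stride_length
f = 3.91 / 1.68
f = 2.3274


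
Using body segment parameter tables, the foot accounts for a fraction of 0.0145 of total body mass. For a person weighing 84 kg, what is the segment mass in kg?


m_segment = body_mass * fraction
m_segment = 84 * 0.0145
m_segment = 1.2180


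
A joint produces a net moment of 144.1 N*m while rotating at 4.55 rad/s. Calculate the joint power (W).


P = M * omega
P = 144.1 * 4.55
P = 655.6550


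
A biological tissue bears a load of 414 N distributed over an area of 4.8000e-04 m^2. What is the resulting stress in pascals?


stress = F / A
stress = 414 / 4.8000e-04
stress = 862500.0000


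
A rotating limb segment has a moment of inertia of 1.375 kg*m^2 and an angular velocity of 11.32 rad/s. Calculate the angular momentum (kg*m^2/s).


L = I * omega
L = 1.375 * 11.32
L = 15.5650


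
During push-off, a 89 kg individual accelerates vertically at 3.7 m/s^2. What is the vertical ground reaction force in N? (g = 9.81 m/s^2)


GRF = m * (g + a)
GRF = 89 * (9.81 + 3.7)
GRF = 89 * 13.5100
GRF = 1202.3900


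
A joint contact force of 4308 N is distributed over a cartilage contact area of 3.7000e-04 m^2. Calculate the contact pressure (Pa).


P = F / A
P = 4308 / 3.7000e-04
P = 1.1643e+07


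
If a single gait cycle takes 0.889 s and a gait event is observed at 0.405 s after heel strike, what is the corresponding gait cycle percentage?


pct = (event_time / cycle_time) * 100
pct = (0.405 / 0.889) * 100
ratio = 0.4556
pct = 45.5568


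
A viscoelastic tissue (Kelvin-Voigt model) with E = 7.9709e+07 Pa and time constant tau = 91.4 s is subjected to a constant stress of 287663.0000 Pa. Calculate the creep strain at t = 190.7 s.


epsilon(t) = (sigma/E) * (1 - exp(-t/tau))
sigma/E = 287663.0000 / 7.9709e+07 = 0.0036
exp(-t/tau) = exp(-190.7 / 91.4) = 0.1241
epsilon = 0.0036 * (1 - 0.1241)
epsilon = 0.0032


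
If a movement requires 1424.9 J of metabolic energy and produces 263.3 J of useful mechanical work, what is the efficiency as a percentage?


eta = (W_mech / E_meta) * 100
eta = (263.3 / 1424.9) * 100
ratio = 0.1848
eta = 18.4785


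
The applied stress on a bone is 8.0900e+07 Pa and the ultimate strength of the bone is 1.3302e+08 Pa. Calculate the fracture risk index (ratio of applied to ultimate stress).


FRI = applied / ultimate
FRI = 8.0900e+07 / 1.3302e+08
FRI = 0.6082


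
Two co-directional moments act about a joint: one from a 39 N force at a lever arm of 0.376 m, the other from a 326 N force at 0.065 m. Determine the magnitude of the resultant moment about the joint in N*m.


M = F1 * d1 + F2 * d2
M = 39 * 0.376 + 326 * 0.065
M = 14.6640 + 21.1900
M = 35.8540


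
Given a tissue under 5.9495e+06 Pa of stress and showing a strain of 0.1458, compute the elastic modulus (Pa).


E = stress / strain
E = 5.9495e+06 / 0.1458
E = 4.0806e+07


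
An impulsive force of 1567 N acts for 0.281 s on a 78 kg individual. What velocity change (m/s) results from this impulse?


J = F * dt = 1567 * 0.281 = 440.3270 N*s
delta_v = J / m
delta_v = 440.3270 / 78
delta_v = 5.6452


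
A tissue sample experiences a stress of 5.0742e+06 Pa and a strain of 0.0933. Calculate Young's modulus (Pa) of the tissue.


E = stress / strain
E = 5.0742e+06 / 0.0933
E = 5.4386e+07


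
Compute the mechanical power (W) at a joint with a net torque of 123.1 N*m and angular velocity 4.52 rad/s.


P = M * omega
P = 123.1 * 4.52
P = 556.4120


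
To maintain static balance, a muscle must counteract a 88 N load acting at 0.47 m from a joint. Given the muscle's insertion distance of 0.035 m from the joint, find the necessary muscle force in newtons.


F_muscle = W * d_load / d_muscle
F_muscle = 88 * 0.47 / 0.035
Numerator = 41.3600
F_muscle = 1181.7143


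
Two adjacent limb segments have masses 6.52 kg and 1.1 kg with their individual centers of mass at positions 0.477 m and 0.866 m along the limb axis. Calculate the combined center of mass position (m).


COM = (m1*x1 + m2*x2) / (m1 + m2)
COM = (6.52*0.477 + 1.1*0.866) / (6.52 + 1.1)
Numerator = 4.0626
Denominator = 7.6200
COM = 0.5332


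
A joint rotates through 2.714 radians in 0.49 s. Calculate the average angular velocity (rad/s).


omega = delta_theta / delta_t
omega = 2.714 / 0.49
omega = 5.5388


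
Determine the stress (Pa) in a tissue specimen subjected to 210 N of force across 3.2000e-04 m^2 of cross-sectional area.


stress = F / A
stress = 210 / 3.2000e-04
stress = 656250.0000


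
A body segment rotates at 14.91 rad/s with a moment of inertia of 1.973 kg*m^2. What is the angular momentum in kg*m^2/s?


L = I * omega
L = 1.973 * 14.91
L = 29.4174


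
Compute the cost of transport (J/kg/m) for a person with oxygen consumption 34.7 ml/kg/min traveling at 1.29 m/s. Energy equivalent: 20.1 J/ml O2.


Power per kg = VO2 * 20.1 / 60
Power per kg = 34.7 * 20.1 / 60 = 11.6245 W/kg
Cost = power_per_kg / speed
Cost = 11.6245 / 1.29
Cost = 9.0112


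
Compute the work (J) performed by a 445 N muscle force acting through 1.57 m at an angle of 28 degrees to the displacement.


W = F * d * cos(theta)
theta = 28 deg = 0.4887 rad
cos(theta) = 0.8829
W = 445 * 1.57 * 0.8829
W = 616.8713


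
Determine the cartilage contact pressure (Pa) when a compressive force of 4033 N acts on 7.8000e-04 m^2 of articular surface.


P = F / A
P = 4033 / 7.8000e-04
P = 5.1705e+06


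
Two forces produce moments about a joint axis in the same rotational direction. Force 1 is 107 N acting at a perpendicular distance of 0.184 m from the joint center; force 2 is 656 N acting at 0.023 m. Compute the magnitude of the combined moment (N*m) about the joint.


M = F1 * d1 + F2 * d2
M = 107 * 0.184 + 656 * 0.023
M = 19.6880 + 15.0880
M = 34.7760


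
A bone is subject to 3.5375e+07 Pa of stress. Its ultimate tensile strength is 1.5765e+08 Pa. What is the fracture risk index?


FRI = applied / ultimate
FRI = 3.5375e+07 / 1.5765e+08
FRI = 0.2244


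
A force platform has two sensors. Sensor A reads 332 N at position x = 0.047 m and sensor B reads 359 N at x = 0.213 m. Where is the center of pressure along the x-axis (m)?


COP_x = (F1*x1 + F2*x2) / (F1 + F2)
COP_x = (332*0.047 + 359*0.213) / (332 + 359)
Numerator = 92.0710
Denominator = 691
COP_x = 0.1332


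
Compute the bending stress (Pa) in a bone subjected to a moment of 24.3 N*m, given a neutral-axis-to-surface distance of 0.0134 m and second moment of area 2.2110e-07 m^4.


sigma = M * c / I
sigma = 24.3 * 0.0134 / 2.2110e-07
M * c = 0.3256
sigma = 1.4727e+06


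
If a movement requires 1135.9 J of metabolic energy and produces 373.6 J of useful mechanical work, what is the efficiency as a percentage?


eta = (W_mech / E_meta) * 100
eta = (373.6 / 1135.9) * 100
ratio = 0.3289
eta = 32.8902


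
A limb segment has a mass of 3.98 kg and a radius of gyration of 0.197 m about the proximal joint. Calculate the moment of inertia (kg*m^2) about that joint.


I = m * k^2
I = 3.98 * 0.197^2
k^2 = 0.0388
I = 0.1545


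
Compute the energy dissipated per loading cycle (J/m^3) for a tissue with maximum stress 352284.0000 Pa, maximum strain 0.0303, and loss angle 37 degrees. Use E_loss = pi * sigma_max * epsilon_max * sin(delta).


E_loss = pi * sigma_max * epsilon_max * sin(delta)
delta = 37 deg = 0.6458 rad
sin(delta) = 0.6018
E_loss = pi * 352284.0000 * 0.0303 * 0.6018
E_loss = 20181.2678


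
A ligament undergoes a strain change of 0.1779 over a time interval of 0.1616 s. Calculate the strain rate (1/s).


strain_rate = delta_strain / delta_t
strain_rate = 0.1779 / 0.1616
strain_rate = 1.1009


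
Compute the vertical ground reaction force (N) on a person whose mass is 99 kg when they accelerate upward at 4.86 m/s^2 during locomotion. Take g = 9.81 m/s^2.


GRF = m * (g + a)
GRF = 99 * (9.81 + 4.86)
GRF = 99 * 14.6700
GRF = 1452.3300


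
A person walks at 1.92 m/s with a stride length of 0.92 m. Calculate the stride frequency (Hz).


f = v / stride_length
f = 1.92 / 0.92
f = 2.0870


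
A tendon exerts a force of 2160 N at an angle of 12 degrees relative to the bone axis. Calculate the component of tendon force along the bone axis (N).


F_eff = F_tendon * cos(theta)
theta = 12 deg = 0.2094 rad
cos(theta) = 0.9781
F_eff = 2160 * 0.9781
F_eff = 2112.7988


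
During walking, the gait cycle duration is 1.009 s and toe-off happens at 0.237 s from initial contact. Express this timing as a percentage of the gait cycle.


pct = (event_time / cycle_time) * 100
pct = (0.237 / 1.009) * 100
ratio = 0.2349
pct = 23.4886


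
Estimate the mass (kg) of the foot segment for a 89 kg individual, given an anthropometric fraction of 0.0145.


m_segment = body_mass * fraction
m_segment = 89 * 0.0145
m_segment = 1.2905


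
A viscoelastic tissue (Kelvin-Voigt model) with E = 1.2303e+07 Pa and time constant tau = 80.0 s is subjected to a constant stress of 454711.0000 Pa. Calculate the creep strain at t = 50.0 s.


epsilon(t) = (sigma/E) * (1 - exp(-t/tau))
sigma/E = 454711.0000 / 1.2303e+07 = 0.0370
exp(-t/tau) = exp(-50.0 / 80.0) = 0.5353
epsilon = 0.0370 * (1 - 0.5353)
epsilon = 0.0172


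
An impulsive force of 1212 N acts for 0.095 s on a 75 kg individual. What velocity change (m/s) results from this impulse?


J = F * dt = 1212 * 0.095 = 115.1400 N*s
delta_v = J / m
delta_v = 115.1400 / 75
delta_v = 1.5352


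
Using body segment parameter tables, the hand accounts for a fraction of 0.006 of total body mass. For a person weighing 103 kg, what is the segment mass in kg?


m_segment = body_mass * fraction
m_segment = 103 * 0.006
m_segment = 0.6180


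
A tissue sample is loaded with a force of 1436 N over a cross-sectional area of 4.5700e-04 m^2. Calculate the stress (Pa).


stress = F / A
stress = 1436 / 4.5700e-04
stress = 3.1422e+06


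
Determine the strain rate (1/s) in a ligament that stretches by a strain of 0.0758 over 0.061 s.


strain_rate = delta_strain / delta_t
strain_rate = 0.0758 / 0.061
strain_rate = 1.2426


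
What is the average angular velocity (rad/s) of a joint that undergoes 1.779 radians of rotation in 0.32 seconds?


omega = delta_theta / delta_t
omega = 1.779 / 0.32
omega = 5.5594


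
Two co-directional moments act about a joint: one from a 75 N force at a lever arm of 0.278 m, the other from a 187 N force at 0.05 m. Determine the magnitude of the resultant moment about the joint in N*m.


M = F1 * d1 + F2 * d2
M = 75 * 0.278 + 187 * 0.05
M = 20.8500 + 9.3500
M = 30.2000


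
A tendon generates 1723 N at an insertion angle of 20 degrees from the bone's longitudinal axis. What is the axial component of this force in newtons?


F_eff = F_tendon * cos(theta)
theta = 20 deg = 0.3491 rad
cos(theta) = 0.9397
F_eff = 1723 * 0.9397
F_eff = 1619.0904


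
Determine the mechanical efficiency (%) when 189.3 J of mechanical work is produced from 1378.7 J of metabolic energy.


eta = (W_mech / E_meta) * 100
eta = (189.3 / 1378.7) * 100
ratio = 0.1373
eta = 13.7303


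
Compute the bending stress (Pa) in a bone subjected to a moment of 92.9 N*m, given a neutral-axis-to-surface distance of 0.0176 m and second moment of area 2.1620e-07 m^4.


sigma = M * c / I
sigma = 92.9 * 0.0176 / 2.1620e-07
M * c = 1.6350
sigma = 7.5626e+06


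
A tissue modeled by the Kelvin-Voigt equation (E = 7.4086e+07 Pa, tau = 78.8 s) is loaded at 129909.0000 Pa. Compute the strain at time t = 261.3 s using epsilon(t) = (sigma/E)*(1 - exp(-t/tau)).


epsilon(t) = (sigma/E) * (1 - exp(-t/tau))
sigma/E = 129909.0000 / 7.4086e+07 = 0.0018
exp(-t/tau) = exp(-261.3 / 78.8) = 0.0363
epsilon = 0.0018 * (1 - 0.0363)
epsilon = 0.0017


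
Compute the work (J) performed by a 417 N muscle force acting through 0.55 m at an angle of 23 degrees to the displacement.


W = F * d * cos(theta)
theta = 23 deg = 0.4014 rad
cos(theta) = 0.9205
W = 417 * 0.55 * 0.9205
W = 211.1178


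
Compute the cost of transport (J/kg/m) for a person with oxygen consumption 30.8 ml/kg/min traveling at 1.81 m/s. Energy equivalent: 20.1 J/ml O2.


Power per kg = VO2 * 20.1 / 60
Power per kg = 30.8 * 20.1 / 60 = 10.3180 W/kg
Cost = power_per_kg / speed
Cost = 10.3180 / 1.81
Cost = 5.7006


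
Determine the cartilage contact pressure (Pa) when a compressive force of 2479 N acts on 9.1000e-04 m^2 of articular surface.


P = F / A
P = 2479 / 9.1000e-04
P = 2.7242e+06


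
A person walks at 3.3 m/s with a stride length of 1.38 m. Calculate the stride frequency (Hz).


f = v / stride_length
f = 3.3 / 1.38
f = 2.3913


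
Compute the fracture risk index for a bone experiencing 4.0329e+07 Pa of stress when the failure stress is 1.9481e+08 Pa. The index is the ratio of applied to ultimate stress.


FRI = applied / ultimate
FRI = 4.0329e+07 / 1.9481e+08
FRI = 0.2070


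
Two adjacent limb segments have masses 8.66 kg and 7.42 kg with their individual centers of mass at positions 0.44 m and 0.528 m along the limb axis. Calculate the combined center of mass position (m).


COM = (m1*x1 + m2*x2) / (m1 + m2)
COM = (8.66*0.44 + 7.42*0.528) / (8.66 + 7.42)
Numerator = 7.7282
Denominator = 16.0800
COM = 0.4806


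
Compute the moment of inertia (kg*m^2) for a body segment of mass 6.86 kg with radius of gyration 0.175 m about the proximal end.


I = m * k^2
I = 6.86 * 0.175^2
k^2 = 0.0306
I = 0.2101


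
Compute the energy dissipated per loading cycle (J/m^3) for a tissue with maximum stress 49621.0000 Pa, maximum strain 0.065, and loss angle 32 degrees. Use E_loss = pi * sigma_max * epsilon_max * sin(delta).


E_loss = pi * sigma_max * epsilon_max * sin(delta)
delta = 32 deg = 0.5585 rad
sin(delta) = 0.5299
E_loss = pi * 49621.0000 * 0.065 * 0.5299
E_loss = 5369.5569


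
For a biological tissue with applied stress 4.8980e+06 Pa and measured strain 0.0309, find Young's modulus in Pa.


E = stress / strain
E = 4.8980e+06 / 0.0309
E = 1.5851e+08


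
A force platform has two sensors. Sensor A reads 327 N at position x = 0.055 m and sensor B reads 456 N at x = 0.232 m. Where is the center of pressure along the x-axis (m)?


COP_x = (F1*x1 + F2*x2) / (F1 + F2)
COP_x = (327*0.055 + 456*0.232) / (327 + 456)
Numerator = 123.7770
Denominator = 783
COP_x = 0.1581


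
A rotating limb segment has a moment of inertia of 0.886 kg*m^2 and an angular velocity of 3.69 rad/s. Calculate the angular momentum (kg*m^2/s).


L = I * omega
L = 0.886 * 3.69
L = 3.2693


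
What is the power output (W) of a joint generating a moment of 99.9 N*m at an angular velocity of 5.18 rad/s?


P = M * omega
P = 99.9 * 5.18
P = 517.4820


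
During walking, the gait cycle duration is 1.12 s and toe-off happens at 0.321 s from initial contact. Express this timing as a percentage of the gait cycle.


pct = (event_time / cycle_time) * 100
pct = (0.321 / 1.12) * 100
ratio = 0.2866
pct = 28.6607


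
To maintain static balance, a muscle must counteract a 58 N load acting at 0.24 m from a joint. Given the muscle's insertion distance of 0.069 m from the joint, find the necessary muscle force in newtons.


F_muscle = W * d_load / d_muscle
F_muscle = 58 * 0.24 / 0.069
Numerator = 13.9200
F_muscle = 201.7391


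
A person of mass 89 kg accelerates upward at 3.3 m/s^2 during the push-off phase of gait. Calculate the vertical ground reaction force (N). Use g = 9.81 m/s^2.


GRF = m * (g + a)
GRF = 89 * (9.81 + 3.3)
GRF = 89 * 13.1100
GRF = 1166.7900


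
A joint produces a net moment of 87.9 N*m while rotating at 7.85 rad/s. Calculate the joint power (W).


P = M * omega
P = 87.9 * 7.85
P = 690.0150


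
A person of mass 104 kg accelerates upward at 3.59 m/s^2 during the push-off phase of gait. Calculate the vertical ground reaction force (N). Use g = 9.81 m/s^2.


GRF = m * (g + a)
GRF = 104 * (9.81 + 3.59)
GRF = 104 * 13.4000
GRF = 1393.6000


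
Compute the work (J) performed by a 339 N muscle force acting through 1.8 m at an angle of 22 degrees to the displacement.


W = F * d * cos(theta)
theta = 22 deg = 0.3840 rad
cos(theta) = 0.9272
W = 339 * 1.8 * 0.9272
W = 565.7676


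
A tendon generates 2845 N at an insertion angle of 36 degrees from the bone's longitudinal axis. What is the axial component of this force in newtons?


F_eff = F_tendon * cos(theta)
theta = 36 deg = 0.6283 rad
cos(theta) = 0.8090
F_eff = 2845 * 0.8090
F_eff = 2301.6533


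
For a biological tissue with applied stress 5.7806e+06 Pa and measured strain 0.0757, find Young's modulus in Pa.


E = stress / strain
E = 5.7806e+06 / 0.0757
E = 7.6362e+07


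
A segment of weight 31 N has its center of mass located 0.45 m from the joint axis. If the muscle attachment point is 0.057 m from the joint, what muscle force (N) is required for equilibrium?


F_muscle = W * d_load / d_muscle
F_muscle = 31 * 0.45 / 0.057
Numerator = 13.9500
F_muscle = 244.7368


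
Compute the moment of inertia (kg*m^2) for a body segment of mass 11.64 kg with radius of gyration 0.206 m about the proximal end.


I = m * k^2
I = 11.64 * 0.206^2
k^2 = 0.0424
I = 0.4940


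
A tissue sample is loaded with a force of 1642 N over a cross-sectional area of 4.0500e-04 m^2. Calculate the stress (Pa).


stress = F / A
stress = 1642 / 4.0500e-04
stress = 4.0543e+06


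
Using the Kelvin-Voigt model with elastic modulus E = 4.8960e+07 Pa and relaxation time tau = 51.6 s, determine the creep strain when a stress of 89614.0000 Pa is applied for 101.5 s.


epsilon(t) = (sigma/E) * (1 - exp(-t/tau))
sigma/E = 89614.0000 / 4.8960e+07 = 0.0018
exp(-t/tau) = exp(-101.5 / 51.6) = 0.1399
epsilon = 0.0018 * (1 - 0.1399)
epsilon = 0.0016


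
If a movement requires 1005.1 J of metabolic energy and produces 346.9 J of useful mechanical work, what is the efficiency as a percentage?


eta = (W_mech / E_meta) * 100
eta = (346.9 / 1005.1) * 100
ratio = 0.3451
eta = 34.5140


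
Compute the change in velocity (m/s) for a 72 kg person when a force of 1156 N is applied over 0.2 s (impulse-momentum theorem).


J = F * dt = 1156 * 0.2 = 231.2000 N*s
delta_v = J / m
delta_v = 231.2000 / 72
delta_v = 3.2111


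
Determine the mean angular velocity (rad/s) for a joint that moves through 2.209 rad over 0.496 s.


omega = delta_theta / delta_t
omega = 2.209 / 0.496
omega = 4.4536


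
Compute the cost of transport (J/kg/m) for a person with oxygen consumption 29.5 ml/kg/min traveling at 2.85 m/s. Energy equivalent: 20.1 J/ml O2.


Power per kg = VO2 * 20.1 / 60
Power per kg = 29.5 * 20.1 / 60 = 9.8825 W/kg
Cost = power_per_kg / speed
Cost = 9.8825 / 2.85
Cost = 3.4675


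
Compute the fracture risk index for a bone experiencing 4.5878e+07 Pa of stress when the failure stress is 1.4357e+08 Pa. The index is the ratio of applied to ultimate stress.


FRI = applied / ultimate
FRI = 4.5878e+07 / 1.4357e+08
FRI = 0.3196


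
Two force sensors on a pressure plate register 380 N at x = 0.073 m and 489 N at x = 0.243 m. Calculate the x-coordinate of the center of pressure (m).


COP_x = (F1*x1 + F2*x2) / (F1 + F2)
COP_x = (380*0.073 + 489*0.243) / (380 + 489)
Numerator = 146.5670
Denominator = 869
COP_x = 0.1687


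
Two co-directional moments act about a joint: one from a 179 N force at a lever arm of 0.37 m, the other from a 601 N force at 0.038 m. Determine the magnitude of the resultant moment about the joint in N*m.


M = F1 * d1 + F2 * d2
M = 179 * 0.37 + 601 * 0.038
M = 66.2300 + 22.8380
M = 89.0680


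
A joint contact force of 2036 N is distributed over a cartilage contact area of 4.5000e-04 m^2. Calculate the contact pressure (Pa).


P = F / A
P = 2036 / 4.5000e-04
P = 4.5244e+06


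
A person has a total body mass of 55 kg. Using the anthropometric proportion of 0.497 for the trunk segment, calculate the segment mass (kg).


m_segment = body_mass * fraction
m_segment = 55 * 0.497
m_segment = 27.3350


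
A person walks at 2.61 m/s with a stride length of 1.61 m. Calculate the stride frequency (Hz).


f = v / stride_length
f = 2.61 / 1.61
f = 1.6211


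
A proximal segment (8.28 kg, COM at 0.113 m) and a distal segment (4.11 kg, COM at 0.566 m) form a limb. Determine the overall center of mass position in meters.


COM = (m1*x1 + m2*x2) / (m1 + m2)
COM = (8.28*0.113 + 4.11*0.566) / (8.28 + 4.11)
Numerator = 3.2619
Denominator = 12.3900
COM = 0.2633


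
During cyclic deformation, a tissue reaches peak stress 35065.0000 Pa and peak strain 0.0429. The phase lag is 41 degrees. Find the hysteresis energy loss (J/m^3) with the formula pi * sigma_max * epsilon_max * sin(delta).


E_loss = pi * sigma_max * epsilon_max * sin(delta)
delta = 41 deg = 0.7156 rad
sin(delta) = 0.6561
E_loss = pi * 35065.0000 * 0.0429 * 0.6561
E_loss = 3100.4442


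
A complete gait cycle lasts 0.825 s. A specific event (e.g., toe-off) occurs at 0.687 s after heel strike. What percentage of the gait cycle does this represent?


pct = (event_time / cycle_time) * 100
pct = (0.687 / 0.825) * 100
ratio = 0.8327
pct = 83.2727


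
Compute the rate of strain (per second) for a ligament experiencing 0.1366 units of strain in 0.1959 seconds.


strain_rate = delta_strain / delta_t
strain_rate = 0.1366 / 0.1959
strain_rate = 0.6973


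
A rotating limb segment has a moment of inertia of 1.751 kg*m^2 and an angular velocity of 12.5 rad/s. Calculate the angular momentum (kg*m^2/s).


L = I * omega
L = 1.751 * 12.5
L = 21.8875


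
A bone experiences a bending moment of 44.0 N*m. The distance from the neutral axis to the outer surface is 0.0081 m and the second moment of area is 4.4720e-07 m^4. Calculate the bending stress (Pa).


sigma = M * c / I
sigma = 44.0 * 0.0081 / 4.4720e-07
M * c = 0.3564
sigma = 796958.8551


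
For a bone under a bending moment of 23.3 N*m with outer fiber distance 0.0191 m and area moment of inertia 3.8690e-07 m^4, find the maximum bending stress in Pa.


sigma = M * c / I
sigma = 23.3 * 0.0191 / 3.8690e-07
M * c = 0.4450
sigma = 1.1502e+06


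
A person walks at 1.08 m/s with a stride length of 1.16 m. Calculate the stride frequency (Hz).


f = v / stride_length
f = 1.08 / 1.16
f = 0.9310


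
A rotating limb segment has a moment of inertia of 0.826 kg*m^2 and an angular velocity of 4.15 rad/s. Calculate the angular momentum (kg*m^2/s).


L = I * omega
L = 0.826 * 4.15
L = 3.4279


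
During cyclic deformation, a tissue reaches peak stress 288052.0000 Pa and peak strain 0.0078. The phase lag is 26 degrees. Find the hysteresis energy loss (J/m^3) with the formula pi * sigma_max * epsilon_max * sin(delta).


E_loss = pi * sigma_max * epsilon_max * sin(delta)
delta = 26 deg = 0.4538 rad
sin(delta) = 0.4384
E_loss = pi * 288052.0000 * 0.0078 * 0.4384
E_loss = 3094.2638


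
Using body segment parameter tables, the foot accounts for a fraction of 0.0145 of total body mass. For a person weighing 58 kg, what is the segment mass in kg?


m_segment = body_mass * fraction
m_segment = 58 * 0.0145
m_segment = 0.8410


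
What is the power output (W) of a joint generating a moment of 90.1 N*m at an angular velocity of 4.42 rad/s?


P = M * omega
P = 90.1 * 4.42
P = 398.2420


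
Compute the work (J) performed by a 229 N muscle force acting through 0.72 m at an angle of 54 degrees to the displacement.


W = F * d * cos(theta)
theta = 54 deg = 0.9425 rad
cos(theta) = 0.5878
W = 229 * 0.72 * 0.5878
W = 96.9140


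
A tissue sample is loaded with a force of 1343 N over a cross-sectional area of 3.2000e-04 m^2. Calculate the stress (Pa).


stress = F / A
stress = 1343 / 3.2000e-04
stress = 4.1969e+06


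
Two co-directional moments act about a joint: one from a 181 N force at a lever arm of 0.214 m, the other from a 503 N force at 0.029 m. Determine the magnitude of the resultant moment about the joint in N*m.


M = F1 * d1 + F2 * d2
M = 181 * 0.214 + 503 * 0.029
M = 38.7340 + 14.5870
M = 53.3210


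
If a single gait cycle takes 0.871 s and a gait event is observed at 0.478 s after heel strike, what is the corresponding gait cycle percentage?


pct = (event_time / cycle_time) * 100
pct = (0.478 / 0.871) * 100
ratio = 0.5488
pct = 54.8794


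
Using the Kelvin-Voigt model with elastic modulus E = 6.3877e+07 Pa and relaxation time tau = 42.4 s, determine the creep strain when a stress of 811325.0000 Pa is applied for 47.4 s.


epsilon(t) = (sigma/E) * (1 - exp(-t/tau))
sigma/E = 811325.0000 / 6.3877e+07 = 0.0127
exp(-t/tau) = exp(-47.4 / 42.4) = 0.3270
epsilon = 0.0127 * (1 - 0.3270)
epsilon = 0.0085


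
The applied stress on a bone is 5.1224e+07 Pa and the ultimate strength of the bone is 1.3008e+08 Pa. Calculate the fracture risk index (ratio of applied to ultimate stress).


FRI = applied / ultimate
FRI = 5.1224e+07 / 1.3008e+08
FRI = 0.3938


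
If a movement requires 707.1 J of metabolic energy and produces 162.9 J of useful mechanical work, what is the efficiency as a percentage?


eta = (W_mech / E_meta) * 100
eta = (162.9 / 707.1) * 100
ratio = 0.2304
eta = 23.0378


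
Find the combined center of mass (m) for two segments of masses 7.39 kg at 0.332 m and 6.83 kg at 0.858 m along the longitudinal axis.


COM = (m1*x1 + m2*x2) / (m1 + m2)
COM = (7.39*0.332 + 6.83*0.858) / (7.39 + 6.83)
Numerator = 8.3136
Denominator = 14.2200
COM = 0.5846


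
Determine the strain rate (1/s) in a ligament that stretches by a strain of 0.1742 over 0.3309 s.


strain_rate = delta_strain / delta_t
strain_rate = 0.1742 / 0.3309
strain_rate = 0.5264


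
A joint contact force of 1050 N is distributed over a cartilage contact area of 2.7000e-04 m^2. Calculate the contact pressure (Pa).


P = F / A
P = 1050 / 2.7000e-04
P = 3.8889e+06


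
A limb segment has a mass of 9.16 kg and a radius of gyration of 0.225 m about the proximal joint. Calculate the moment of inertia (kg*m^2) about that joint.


I = m * k^2
I = 9.16 * 0.225^2
k^2 = 0.0506
I = 0.4637


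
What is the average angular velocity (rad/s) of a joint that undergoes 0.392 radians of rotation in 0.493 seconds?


omega = delta_theta / delta_t
omega = 0.392 / 0.493
omega = 0.7951


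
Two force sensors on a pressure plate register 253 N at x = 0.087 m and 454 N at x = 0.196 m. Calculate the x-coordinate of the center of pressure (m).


COP_x = (F1*x1 + F2*x2) / (F1 + F2)
COP_x = (253*0.087 + 454*0.196) / (253 + 454)
Numerator = 110.9950
Denominator = 707
COP_x = 0.1570


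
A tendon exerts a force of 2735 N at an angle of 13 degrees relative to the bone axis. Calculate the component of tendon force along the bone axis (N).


F_eff = F_tendon * cos(theta)
theta = 13 deg = 0.2269 rad
cos(theta) = 0.9744
F_eff = 2735 * 0.9744
F_eff = 2664.9021


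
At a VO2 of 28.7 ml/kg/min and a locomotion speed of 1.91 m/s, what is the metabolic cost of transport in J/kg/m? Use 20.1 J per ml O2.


Power per kg = VO2 * 20.1 / 60
Power per kg = 28.7 * 20.1 / 60 = 9.6145 W/kg
Cost = power_per_kg / speed
Cost = 9.6145 / 1.91
Cost = 5.0338


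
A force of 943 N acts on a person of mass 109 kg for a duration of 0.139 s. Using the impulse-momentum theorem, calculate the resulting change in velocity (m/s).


J = F * dt = 943 * 0.139 = 131.0770 N*s
delta_v = J / m
delta_v = 131.0770 / 109
delta_v = 1.2025


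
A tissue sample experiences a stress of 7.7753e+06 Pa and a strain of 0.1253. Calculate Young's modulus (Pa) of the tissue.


E = stress / strain
E = 7.7753e+06 / 0.1253
E = 6.2053e+07


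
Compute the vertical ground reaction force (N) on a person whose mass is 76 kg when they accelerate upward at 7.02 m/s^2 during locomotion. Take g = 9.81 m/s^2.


GRF = m * (g + a)
GRF = 76 * (9.81 + 7.02)
GRF = 76 * 16.8300
GRF = 1279.0800


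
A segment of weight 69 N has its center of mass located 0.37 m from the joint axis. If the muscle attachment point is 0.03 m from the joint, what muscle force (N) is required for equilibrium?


F_muscle = W * d_load / d_muscle
F_muscle = 69 * 0.37 / 0.03
Numerator = 25.5300
F_muscle = 851.0000


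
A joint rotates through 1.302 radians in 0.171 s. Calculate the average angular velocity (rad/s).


omega = delta_theta / delta_t
omega = 1.302 / 0.171
omega = 7.6140


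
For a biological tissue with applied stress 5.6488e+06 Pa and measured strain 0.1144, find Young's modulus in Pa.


E = stress / strain
E = 5.6488e+06 / 0.1144
E = 4.9378e+07


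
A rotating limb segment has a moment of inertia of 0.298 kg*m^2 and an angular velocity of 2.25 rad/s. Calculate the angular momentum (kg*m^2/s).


L = I * omega
L = 0.298 * 2.25
L = 0.6705


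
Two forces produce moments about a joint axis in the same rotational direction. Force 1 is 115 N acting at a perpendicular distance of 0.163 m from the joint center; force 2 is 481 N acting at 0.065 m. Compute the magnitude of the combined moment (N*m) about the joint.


M = F1 * d1 + F2 * d2
M = 115 * 0.163 + 481 * 0.065
M = 18.7450 + 31.2650
M = 50.0100


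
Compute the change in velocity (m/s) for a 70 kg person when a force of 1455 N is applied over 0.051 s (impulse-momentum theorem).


J = F * dt = 1455 * 0.051 = 74.2050 N*s
delta_v = J / m
delta_v = 74.2050 / 70
delta_v = 1.0601


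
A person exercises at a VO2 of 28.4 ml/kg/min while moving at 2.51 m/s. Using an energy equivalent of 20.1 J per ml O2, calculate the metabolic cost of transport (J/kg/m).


Power per kg = VO2 * 20.1 / 60
Power per kg = 28.4 * 20.1 / 60 = 9.5140 W/kg
Cost = power_per_kg / speed
Cost = 9.5140 / 2.51
Cost = 3.7904


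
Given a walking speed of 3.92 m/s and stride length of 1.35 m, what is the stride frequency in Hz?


f = v / stride_length
f = 3.92 / 1.35
f = 2.9037


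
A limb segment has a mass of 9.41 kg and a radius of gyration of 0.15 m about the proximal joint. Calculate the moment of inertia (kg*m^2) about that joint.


I = m * k^2
I = 9.41 * 0.15^2
k^2 = 0.0225
I = 0.2117


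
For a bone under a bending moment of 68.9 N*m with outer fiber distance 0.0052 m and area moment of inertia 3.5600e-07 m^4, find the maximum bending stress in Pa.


sigma = M * c / I
sigma = 68.9 * 0.0052 / 3.5600e-07
M * c = 0.3583
sigma = 1.0064e+06


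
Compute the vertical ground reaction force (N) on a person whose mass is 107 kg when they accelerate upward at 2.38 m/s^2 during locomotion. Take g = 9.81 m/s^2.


GRF = m * (g + a)
GRF = 107 * (9.81 + 2.38)
GRF = 107 * 12.1900
GRF = 1304.3300


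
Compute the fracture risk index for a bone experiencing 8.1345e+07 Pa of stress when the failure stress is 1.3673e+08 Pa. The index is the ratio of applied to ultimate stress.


FRI = applied / ultimate
FRI = 8.1345e+07 / 1.3673e+08
FRI = 0.5949


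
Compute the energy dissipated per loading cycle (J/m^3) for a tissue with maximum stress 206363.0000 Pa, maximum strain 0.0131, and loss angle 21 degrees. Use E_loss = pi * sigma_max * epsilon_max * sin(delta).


E_loss = pi * sigma_max * epsilon_max * sin(delta)
delta = 21 deg = 0.3665 rad
sin(delta) = 0.3584
E_loss = pi * 206363.0000 * 0.0131 * 0.3584
E_loss = 3043.5621


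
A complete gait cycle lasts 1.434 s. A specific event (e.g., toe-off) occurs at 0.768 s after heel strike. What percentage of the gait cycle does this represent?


pct = (event_time / cycle_time) * 100
pct = (0.768 / 1.434) * 100
ratio = 0.5356
pct = 53.5565


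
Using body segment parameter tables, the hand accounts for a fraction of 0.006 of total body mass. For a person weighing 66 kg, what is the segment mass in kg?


m_segment = body_mass * fraction
m_segment = 66 * 0.006
m_segment = 0.3960


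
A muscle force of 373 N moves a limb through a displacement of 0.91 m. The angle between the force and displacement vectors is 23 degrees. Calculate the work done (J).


W = F * d * cos(theta)
theta = 23 deg = 0.4014 rad
cos(theta) = 0.9205
W = 373 * 0.91 * 0.9205
W = 312.4470


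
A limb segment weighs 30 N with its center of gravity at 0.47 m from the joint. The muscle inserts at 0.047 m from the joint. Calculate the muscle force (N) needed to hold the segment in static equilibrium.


F_muscle = W * d_load / d_muscle
F_muscle = 30 * 0.47 / 0.047
Numerator = 14.1000
F_muscle = 300.0000


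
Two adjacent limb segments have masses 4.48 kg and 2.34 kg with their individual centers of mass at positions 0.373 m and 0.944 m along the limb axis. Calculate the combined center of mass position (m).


COM = (m1*x1 + m2*x2) / (m1 + m2)
COM = (4.48*0.373 + 2.34*0.944) / (4.48 + 2.34)
Numerator = 3.8800
Denominator = 6.8200
COM = 0.5689


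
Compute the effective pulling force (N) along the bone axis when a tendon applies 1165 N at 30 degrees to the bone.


F_eff = F_tendon * cos(theta)
theta = 30 deg = 0.5236 rad
cos(theta) = 0.8660
F_eff = 1165 * 0.8660
F_eff = 1008.9196


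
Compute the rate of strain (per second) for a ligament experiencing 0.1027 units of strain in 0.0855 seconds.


strain_rate = delta_strain / delta_t
strain_rate = 0.1027 / 0.0855
strain_rate = 1.2012


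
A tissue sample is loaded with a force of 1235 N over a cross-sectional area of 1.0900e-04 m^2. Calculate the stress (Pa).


stress = F / A
stress = 1235 / 1.0900e-04
stress = 1.1330e+07


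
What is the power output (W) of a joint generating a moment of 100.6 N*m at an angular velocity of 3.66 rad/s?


P = M * omega
P = 100.6 * 3.66
P = 368.1960


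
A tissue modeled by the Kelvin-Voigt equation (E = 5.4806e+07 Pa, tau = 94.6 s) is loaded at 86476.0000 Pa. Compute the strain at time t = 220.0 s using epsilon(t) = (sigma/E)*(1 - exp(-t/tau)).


epsilon(t) = (sigma/E) * (1 - exp(-t/tau))
sigma/E = 86476.0000 / 5.4806e+07 = 0.0016
exp(-t/tau) = exp(-220.0 / 94.6) = 0.0977
epsilon = 0.0016 * (1 - 0.0977)
epsilon = 0.0014


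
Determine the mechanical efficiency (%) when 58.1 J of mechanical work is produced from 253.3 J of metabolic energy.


eta = (W_mech / E_meta) * 100
eta = (58.1 / 253.3) * 100
ratio = 0.2294
eta = 22.9372


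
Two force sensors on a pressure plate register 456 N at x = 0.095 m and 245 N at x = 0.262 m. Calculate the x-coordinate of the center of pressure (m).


COP_x = (F1*x1 + F2*x2) / (F1 + F2)
COP_x = (456*0.095 + 245*0.262) / (456 + 245)
Numerator = 107.5100
Denominator = 701
COP_x = 0.1534


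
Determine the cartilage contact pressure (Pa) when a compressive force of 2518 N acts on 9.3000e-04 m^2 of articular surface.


P = F / A
P = 2518 / 9.3000e-04
P = 2.7075e+06


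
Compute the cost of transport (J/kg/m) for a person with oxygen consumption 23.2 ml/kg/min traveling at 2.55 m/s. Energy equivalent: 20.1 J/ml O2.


Power per kg = VO2 * 20.1 / 60
Power per kg = 23.2 * 20.1 / 60 = 7.7720 W/kg
Cost = power_per_kg / speed
Cost = 7.7720 / 2.55
Cost = 3.0478


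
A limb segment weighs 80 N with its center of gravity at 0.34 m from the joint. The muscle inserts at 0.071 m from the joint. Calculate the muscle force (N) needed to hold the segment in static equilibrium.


F_muscle = W * d_load / d_muscle
F_muscle = 80 * 0.34 / 0.071
Numerator = 27.2000
F_muscle = 383.0986


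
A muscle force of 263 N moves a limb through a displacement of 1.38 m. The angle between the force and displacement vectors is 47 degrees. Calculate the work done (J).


W = F * d * cos(theta)
theta = 47 deg = 0.8203 rad
cos(theta) = 0.6820
W = 263 * 1.38 * 0.6820
W = 247.5245


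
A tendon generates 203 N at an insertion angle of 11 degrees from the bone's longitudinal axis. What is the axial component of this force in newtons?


F_eff = F_tendon * cos(theta)
theta = 11 deg = 0.1920 rad
cos(theta) = 0.9816
F_eff = 203 * 0.9816
F_eff = 199.2703


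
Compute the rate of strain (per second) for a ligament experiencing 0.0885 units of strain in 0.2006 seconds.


strain_rate = delta_strain / delta_t
strain_rate = 0.0885 / 0.2006
strain_rate = 0.4412


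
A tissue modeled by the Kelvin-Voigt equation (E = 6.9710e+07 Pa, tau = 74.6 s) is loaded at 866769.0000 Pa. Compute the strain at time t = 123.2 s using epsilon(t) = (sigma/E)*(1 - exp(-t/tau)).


epsilon(t) = (sigma/E) * (1 - exp(-t/tau))
sigma/E = 866769.0000 / 6.9710e+07 = 0.0124
exp(-t/tau) = exp(-123.2 / 74.6) = 0.1918
epsilon = 0.0124 * (1 - 0.1918)
epsilon = 0.0100


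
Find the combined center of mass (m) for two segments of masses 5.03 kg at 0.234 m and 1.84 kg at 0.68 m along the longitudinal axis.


COM = (m1*x1 + m2*x2) / (m1 + m2)
COM = (5.03*0.234 + 1.84*0.68) / (5.03 + 1.84)
Numerator = 2.4282
Denominator = 6.8700
COM = 0.3535


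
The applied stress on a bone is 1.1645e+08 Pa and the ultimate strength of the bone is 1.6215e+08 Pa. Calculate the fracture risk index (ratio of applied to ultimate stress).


FRI = applied / ultimate
FRI = 1.1645e+08 / 1.6215e+08
FRI = 0.7182


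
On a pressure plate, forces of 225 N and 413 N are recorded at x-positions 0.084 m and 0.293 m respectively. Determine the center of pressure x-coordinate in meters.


COP_x = (F1*x1 + F2*x2) / (F1 + F2)
COP_x = (225*0.084 + 413*0.293) / (225 + 413)
Numerator = 139.9090
Denominator = 638
COP_x = 0.2193


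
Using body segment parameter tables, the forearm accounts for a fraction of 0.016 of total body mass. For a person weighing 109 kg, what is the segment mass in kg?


m_segment = body_mass * fraction
m_segment = 109 * 0.016
m_segment = 1.7440


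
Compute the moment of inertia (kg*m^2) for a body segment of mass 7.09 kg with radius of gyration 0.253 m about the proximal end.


I = m * k^2
I = 7.09 * 0.253^2
k^2 = 0.0640
I = 0.4538


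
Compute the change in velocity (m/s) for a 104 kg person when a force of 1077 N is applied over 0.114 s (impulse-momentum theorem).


J = F * dt = 1077 * 0.114 = 122.7780 N*s
delta_v = J / m
delta_v = 122.7780 / 104
delta_v = 1.1806


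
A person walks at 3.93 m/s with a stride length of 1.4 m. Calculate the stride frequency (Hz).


f = v / stride_length
f = 3.93 / 1.4
f = 2.8071


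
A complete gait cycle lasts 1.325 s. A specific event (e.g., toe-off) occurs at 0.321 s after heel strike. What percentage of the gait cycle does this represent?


pct = (event_time / cycle_time) * 100
pct = (0.321 / 1.325) * 100
ratio = 0.2423
pct = 24.2264


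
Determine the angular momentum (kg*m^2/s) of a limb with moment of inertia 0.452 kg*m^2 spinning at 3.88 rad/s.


L = I * omega
L = 0.452 * 3.88
L = 1.7538


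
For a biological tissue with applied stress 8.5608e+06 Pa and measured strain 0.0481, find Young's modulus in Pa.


E = stress / strain
E = 8.5608e+06 / 0.0481
E = 1.7798e+08
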